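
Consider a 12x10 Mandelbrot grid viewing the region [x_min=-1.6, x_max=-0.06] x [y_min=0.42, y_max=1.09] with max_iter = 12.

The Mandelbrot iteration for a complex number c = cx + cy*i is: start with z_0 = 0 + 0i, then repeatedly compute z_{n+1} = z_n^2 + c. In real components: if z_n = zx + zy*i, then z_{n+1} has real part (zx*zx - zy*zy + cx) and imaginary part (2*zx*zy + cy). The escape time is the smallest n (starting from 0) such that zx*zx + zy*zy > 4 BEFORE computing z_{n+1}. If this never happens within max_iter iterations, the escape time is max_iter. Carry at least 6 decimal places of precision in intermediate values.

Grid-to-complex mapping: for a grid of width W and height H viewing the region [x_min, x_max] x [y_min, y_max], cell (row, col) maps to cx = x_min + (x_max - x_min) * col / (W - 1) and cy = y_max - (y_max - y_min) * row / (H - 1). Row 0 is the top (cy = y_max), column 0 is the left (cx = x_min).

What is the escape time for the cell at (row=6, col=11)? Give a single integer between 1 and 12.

Answer: 12

Derivation:
z_0 = 0 + 0i, c = -0.0600 + 0.6433i
Iter 1: z = -0.0600 + 0.6433i, |z|^2 = 0.4175
Iter 2: z = -0.4703 + 0.5661i, |z|^2 = 0.5417
Iter 3: z = -0.1593 + 0.1109i, |z|^2 = 0.0377
Iter 4: z = -0.0469 + 0.6080i, |z|^2 = 0.3719
Iter 5: z = -0.4275 + 0.5863i, |z|^2 = 0.5265
Iter 6: z = -0.2210 + 0.1421i, |z|^2 = 0.0690
Iter 7: z = -0.0313 + 0.5805i, |z|^2 = 0.3380
Iter 8: z = -0.3960 + 0.6070i, |z|^2 = 0.5252
Iter 9: z = -0.2715 + 0.1626i, |z|^2 = 0.1002
Iter 10: z = -0.0127 + 0.5550i, |z|^2 = 0.3082
Iter 11: z = -0.3679 + 0.6292i, |z|^2 = 0.5313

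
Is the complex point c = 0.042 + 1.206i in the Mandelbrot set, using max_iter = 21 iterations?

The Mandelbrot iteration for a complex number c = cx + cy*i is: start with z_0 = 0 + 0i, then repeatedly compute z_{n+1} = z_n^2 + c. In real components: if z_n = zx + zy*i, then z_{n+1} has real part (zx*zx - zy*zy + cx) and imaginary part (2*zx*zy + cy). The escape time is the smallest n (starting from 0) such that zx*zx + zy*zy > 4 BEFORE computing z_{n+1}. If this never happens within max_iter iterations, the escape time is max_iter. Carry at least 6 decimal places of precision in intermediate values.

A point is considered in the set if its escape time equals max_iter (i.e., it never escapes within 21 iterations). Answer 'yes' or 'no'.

z_0 = 0 + 0i, c = 0.0420 + 1.2060i
Iter 1: z = 0.0420 + 1.2060i, |z|^2 = 1.4562
Iter 2: z = -1.4107 + 1.3073i, |z|^2 = 3.6990
Iter 3: z = 0.3230 + -2.4824i, |z|^2 = 6.2664
Escaped at iteration 3

Answer: no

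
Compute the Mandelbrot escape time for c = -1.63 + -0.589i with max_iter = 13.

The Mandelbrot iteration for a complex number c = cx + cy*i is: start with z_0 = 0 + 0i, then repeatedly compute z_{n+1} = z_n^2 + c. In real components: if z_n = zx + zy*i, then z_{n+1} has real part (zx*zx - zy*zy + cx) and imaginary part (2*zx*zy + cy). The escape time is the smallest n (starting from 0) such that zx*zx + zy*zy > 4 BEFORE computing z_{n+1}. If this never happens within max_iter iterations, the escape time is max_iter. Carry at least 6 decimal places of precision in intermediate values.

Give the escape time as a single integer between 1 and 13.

z_0 = 0 + 0i, c = -1.6300 + -0.5890i
Iter 1: z = -1.6300 + -0.5890i, |z|^2 = 3.0038
Iter 2: z = 0.6800 + 1.3311i, |z|^2 = 2.2343
Iter 3: z = -2.9396 + 1.2213i, |z|^2 = 10.1326
Escaped at iteration 3

Answer: 3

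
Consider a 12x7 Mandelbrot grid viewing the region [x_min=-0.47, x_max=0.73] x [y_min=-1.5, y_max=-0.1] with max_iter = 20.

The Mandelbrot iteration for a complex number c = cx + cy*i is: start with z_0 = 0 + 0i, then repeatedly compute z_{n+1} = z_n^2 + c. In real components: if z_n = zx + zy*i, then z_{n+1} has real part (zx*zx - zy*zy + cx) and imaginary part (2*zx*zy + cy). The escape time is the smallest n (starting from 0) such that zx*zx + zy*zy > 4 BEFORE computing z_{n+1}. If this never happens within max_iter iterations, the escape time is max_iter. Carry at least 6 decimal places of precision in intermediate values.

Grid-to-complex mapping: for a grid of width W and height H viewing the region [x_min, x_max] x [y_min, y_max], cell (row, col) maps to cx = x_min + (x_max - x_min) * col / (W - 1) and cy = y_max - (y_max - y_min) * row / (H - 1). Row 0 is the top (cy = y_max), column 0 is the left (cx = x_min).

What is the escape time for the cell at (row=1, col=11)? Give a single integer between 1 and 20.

Answer: 3

Derivation:
z_0 = 0 + 0i, c = 0.7300 + -0.3333i
Iter 1: z = 0.7300 + -0.3333i, |z|^2 = 0.6440
Iter 2: z = 1.1518 + -0.8200i, |z|^2 = 1.9990
Iter 3: z = 1.3842 + -2.2223i, |z|^2 = 6.8545
Escaped at iteration 3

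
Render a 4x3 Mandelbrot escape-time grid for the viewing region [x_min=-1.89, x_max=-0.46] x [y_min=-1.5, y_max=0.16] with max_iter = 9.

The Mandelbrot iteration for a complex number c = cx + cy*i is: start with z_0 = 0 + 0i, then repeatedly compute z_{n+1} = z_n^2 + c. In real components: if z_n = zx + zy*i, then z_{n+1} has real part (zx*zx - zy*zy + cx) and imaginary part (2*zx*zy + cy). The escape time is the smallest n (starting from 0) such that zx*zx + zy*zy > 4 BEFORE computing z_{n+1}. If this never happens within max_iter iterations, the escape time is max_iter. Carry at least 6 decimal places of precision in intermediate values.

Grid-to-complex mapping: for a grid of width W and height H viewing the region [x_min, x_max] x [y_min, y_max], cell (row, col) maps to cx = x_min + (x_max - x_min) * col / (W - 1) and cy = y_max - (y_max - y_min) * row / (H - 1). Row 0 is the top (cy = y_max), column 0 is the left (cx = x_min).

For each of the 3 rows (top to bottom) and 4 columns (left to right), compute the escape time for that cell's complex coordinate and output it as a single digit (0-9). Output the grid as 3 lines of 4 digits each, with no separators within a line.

Answer: 4999
1349
1122

Derivation:
(row=0, col=0): c = -1.8900 + 0.1600i → escape time 4
(row=0, col=1): c = -1.4133 + 0.1600i → escape time 9
(row=0, col=2): c = -0.9367 + 0.1600i → escape time 9
(row=0, col=3): c = -0.4600 + 0.1600i → escape time 9
(row=1, col=0): c = -1.8900 + -0.6700i → escape time 1
(row=1, col=1): c = -1.4133 + -0.6700i → escape time 3
(row=1, col=2): c = -0.9367 + -0.6700i → escape time 4
(row=1, col=3): c = -0.4600 + -0.6700i → escape time 9
(row=2, col=0): c = -1.8900 + -1.5000i → escape time 1
(row=2, col=1): c = -1.4133 + -1.5000i → escape time 1
(row=2, col=2): c = -0.9367 + -1.5000i → escape time 2
(row=2, col=3): c = -0.4600 + -1.5000i → escape time 2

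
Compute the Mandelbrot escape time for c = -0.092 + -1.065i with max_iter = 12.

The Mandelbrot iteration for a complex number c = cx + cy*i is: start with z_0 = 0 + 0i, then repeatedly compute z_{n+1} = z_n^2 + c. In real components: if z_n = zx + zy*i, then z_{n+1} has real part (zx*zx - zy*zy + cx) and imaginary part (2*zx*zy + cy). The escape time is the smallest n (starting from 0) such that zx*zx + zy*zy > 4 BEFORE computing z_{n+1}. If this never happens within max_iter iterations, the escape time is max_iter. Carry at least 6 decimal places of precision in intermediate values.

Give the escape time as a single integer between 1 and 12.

z_0 = 0 + 0i, c = -0.0920 + -1.0650i
Iter 1: z = -0.0920 + -1.0650i, |z|^2 = 1.1427
Iter 2: z = -1.2178 + -0.8690i, |z|^2 = 2.2382
Iter 3: z = 0.6357 + 1.0516i, |z|^2 = 1.5099
Iter 4: z = -0.7937 + 0.2720i, |z|^2 = 0.7039
Iter 5: z = 0.4639 + -1.4967i, |z|^2 = 2.4554
Iter 6: z = -2.1170 + -2.4537i, |z|^2 = 10.5024
Escaped at iteration 6

Answer: 6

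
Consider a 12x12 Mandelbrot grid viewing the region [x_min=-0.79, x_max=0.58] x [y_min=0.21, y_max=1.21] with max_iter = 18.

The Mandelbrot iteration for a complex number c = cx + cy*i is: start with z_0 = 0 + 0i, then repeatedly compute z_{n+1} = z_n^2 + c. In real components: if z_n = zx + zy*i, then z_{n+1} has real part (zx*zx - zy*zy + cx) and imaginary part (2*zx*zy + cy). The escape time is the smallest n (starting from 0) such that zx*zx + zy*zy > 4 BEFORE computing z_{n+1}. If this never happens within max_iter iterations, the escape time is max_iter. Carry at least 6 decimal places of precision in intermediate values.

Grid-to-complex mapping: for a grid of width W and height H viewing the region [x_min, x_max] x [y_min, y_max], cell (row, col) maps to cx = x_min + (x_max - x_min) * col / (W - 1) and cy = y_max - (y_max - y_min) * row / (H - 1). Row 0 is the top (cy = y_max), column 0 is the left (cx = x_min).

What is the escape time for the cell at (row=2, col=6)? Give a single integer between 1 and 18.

Answer: 7

Derivation:
z_0 = 0 + 0i, c = -0.0427 + 1.0282i
Iter 1: z = -0.0427 + 1.0282i, |z|^2 = 1.0590
Iter 2: z = -1.0981 + 0.9403i, |z|^2 = 2.0899
Iter 3: z = 0.2788 + -1.0369i, |z|^2 = 1.1528
Iter 4: z = -1.0401 + 0.4500i, |z|^2 = 1.2843
Iter 5: z = 0.8366 + 0.0921i, |z|^2 = 0.7083
Iter 6: z = 0.6486 + 1.1822i, |z|^2 = 1.8184
Iter 7: z = -1.0197 + 2.5619i, |z|^2 = 7.6030
Escaped at iteration 7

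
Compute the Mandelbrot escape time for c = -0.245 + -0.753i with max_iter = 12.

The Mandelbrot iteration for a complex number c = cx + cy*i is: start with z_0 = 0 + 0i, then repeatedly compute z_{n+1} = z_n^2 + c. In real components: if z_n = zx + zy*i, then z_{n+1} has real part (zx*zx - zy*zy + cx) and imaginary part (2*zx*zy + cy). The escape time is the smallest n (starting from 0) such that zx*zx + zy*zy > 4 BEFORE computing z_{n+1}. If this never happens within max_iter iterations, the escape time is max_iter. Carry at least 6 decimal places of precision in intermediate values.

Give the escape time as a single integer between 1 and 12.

z_0 = 0 + 0i, c = -0.2450 + -0.7530i
Iter 1: z = -0.2450 + -0.7530i, |z|^2 = 0.6270
Iter 2: z = -0.7520 + -0.3840i, |z|^2 = 0.7130
Iter 3: z = 0.1730 + -0.1754i, |z|^2 = 0.0607
Iter 4: z = -0.2458 + -0.8137i, |z|^2 = 0.7225
Iter 5: z = -0.8467 + -0.3529i, |z|^2 = 0.8414
Iter 6: z = 0.3473 + -0.1554i, |z|^2 = 0.1448
Iter 7: z = -0.1485 + -0.8609i, |z|^2 = 0.7633
Iter 8: z = -0.9642 + -0.4972i, |z|^2 = 1.1769
Iter 9: z = 0.4374 + 0.2058i, |z|^2 = 0.2337
Iter 10: z = -0.0961 + -0.5729i, |z|^2 = 0.3375
Iter 11: z = -0.5640 + -0.6429i, |z|^2 = 0.7315

Answer: 12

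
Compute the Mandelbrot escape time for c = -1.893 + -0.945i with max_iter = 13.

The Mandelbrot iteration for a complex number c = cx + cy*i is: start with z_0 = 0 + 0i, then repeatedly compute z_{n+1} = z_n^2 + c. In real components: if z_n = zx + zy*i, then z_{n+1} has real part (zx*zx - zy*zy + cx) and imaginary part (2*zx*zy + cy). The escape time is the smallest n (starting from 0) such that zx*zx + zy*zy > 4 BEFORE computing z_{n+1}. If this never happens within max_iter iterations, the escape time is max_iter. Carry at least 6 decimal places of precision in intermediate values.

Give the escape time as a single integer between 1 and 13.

z_0 = 0 + 0i, c = -1.8930 + -0.9450i
Iter 1: z = -1.8930 + -0.9450i, |z|^2 = 4.4765
Escaped at iteration 1

Answer: 1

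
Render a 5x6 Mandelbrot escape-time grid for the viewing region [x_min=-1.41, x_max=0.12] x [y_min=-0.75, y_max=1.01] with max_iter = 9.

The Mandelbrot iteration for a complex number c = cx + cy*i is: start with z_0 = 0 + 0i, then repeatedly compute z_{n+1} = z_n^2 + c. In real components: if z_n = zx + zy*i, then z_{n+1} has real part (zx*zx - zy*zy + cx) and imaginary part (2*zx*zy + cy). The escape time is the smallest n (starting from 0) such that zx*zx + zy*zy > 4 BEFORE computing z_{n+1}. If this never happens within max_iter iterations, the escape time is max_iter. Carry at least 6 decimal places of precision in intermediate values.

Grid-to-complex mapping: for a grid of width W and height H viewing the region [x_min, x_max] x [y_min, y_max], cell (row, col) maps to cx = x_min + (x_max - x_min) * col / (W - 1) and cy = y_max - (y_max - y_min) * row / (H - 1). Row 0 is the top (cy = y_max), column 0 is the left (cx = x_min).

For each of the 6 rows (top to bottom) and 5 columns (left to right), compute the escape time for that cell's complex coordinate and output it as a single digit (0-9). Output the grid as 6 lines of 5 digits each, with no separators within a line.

Answer: 33464
34799
59999
99999
58999
33597

Derivation:
(row=0, col=0): c = -1.4100 + 1.0100i → escape time 3
(row=0, col=1): c = -1.0275 + 1.0100i → escape time 3
(row=0, col=2): c = -0.6450 + 1.0100i → escape time 4
(row=0, col=3): c = -0.2625 + 1.0100i → escape time 6
(row=0, col=4): c = 0.1200 + 1.0100i → escape time 4
(row=1, col=0): c = -1.4100 + 0.6580i → escape time 3
(row=1, col=1): c = -1.0275 + 0.6580i → escape time 4
(row=1, col=2): c = -0.6450 + 0.6580i → escape time 7
(row=1, col=3): c = -0.2625 + 0.6580i → escape time 9
(row=1, col=4): c = 0.1200 + 0.6580i → escape time 9
(row=2, col=0): c = -1.4100 + 0.3060i → escape time 5
(row=2, col=1): c = -1.0275 + 0.3060i → escape time 9
(row=2, col=2): c = -0.6450 + 0.3060i → escape time 9
(row=2, col=3): c = -0.2625 + 0.3060i → escape time 9
(row=2, col=4): c = 0.1200 + 0.3060i → escape time 9
(row=3, col=0): c = -1.4100 + -0.0460i → escape time 9
(row=3, col=1): c = -1.0275 + -0.0460i → escape time 9
(row=3, col=2): c = -0.6450 + -0.0460i → escape time 9
(row=3, col=3): c = -0.2625 + -0.0460i → escape time 9
(row=3, col=4): c = 0.1200 + -0.0460i → escape time 9
(row=4, col=0): c = -1.4100 + -0.3980i → escape time 5
(row=4, col=1): c = -1.0275 + -0.3980i → escape time 8
(row=4, col=2): c = -0.6450 + -0.3980i → escape time 9
(row=4, col=3): c = -0.2625 + -0.3980i → escape time 9
(row=4, col=4): c = 0.1200 + -0.3980i → escape time 9
(row=5, col=0): c = -1.4100 + -0.7500i → escape time 3
(row=5, col=1): c = -1.0275 + -0.7500i → escape time 3
(row=5, col=2): c = -0.6450 + -0.7500i → escape time 5
(row=5, col=3): c = -0.2625 + -0.7500i → escape time 9
(row=5, col=4): c = 0.1200 + -0.7500i → escape time 7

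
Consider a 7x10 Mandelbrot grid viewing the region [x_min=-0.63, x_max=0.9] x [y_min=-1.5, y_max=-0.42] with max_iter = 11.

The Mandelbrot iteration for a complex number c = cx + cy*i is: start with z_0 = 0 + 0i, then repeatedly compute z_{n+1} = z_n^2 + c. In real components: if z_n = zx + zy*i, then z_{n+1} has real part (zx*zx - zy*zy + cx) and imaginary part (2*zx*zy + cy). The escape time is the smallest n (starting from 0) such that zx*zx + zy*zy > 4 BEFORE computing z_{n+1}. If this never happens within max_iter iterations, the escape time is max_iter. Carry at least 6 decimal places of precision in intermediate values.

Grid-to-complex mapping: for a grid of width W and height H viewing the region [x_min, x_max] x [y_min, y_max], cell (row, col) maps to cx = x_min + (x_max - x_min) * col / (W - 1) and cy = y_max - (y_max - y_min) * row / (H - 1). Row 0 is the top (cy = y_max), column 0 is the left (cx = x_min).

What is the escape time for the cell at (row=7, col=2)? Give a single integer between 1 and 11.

z_0 = 0 + 0i, c = -0.1200 + -1.2600i
Iter 1: z = -0.1200 + -1.2600i, |z|^2 = 1.6020
Iter 2: z = -1.6932 + -0.9576i, |z|^2 = 3.7839
Iter 3: z = 1.8299 + 1.9828i, |z|^2 = 7.2802
Escaped at iteration 3

Answer: 3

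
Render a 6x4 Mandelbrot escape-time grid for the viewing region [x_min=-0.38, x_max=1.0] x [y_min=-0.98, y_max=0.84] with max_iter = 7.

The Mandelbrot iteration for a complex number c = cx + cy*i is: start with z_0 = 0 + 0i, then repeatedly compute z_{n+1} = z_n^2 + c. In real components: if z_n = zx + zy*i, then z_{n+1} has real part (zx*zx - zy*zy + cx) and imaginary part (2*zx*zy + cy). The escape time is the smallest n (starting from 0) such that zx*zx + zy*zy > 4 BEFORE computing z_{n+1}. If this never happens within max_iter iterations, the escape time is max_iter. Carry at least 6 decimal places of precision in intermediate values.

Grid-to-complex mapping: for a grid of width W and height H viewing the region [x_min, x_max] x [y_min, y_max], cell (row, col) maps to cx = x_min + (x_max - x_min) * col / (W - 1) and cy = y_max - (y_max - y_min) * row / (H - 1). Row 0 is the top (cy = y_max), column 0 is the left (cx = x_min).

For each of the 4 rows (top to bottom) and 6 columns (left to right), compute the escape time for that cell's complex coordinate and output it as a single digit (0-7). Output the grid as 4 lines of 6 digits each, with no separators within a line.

(row=0, col=0): c = -0.3800 + 0.8400i → escape time 6
(row=0, col=1): c = -0.1040 + 0.8400i → escape time 7
(row=0, col=2): c = 0.1720 + 0.8400i → escape time 5
(row=0, col=3): c = 0.4480 + 0.8400i → escape time 3
(row=0, col=4): c = 0.7240 + 0.8400i → escape time 2
(row=0, col=5): c = 1.0000 + 0.8400i → escape time 2
(row=1, col=0): c = -0.3800 + 0.2333i → escape time 7
(row=1, col=1): c = -0.1040 + 0.2333i → escape time 7
(row=1, col=2): c = 0.1720 + 0.2333i → escape time 7
(row=1, col=3): c = 0.4480 + 0.2333i → escape time 7
(row=1, col=4): c = 0.7240 + 0.2333i → escape time 3
(row=1, col=5): c = 1.0000 + 0.2333i → escape time 2
(row=2, col=0): c = -0.3800 + -0.3733i → escape time 7
(row=2, col=1): c = -0.1040 + -0.3733i → escape time 7
(row=2, col=2): c = 0.1720 + -0.3733i → escape time 7
(row=2, col=3): c = 0.4480 + -0.3733i → escape time 7
(row=2, col=4): c = 0.7240 + -0.3733i → escape time 3
(row=2, col=5): c = 1.0000 + -0.3733i → escape time 2
(row=3, col=0): c = -0.3800 + -0.9800i → escape time 5
(row=3, col=1): c = -0.1040 + -0.9800i → escape time 7
(row=3, col=2): c = 0.1720 + -0.9800i → escape time 4
(row=3, col=3): c = 0.4480 + -0.9800i → escape time 3
(row=3, col=4): c = 0.7240 + -0.9800i → escape time 2
(row=3, col=5): c = 1.0000 + -0.9800i → escape time 2

Answer: 675322
777732
777732
574322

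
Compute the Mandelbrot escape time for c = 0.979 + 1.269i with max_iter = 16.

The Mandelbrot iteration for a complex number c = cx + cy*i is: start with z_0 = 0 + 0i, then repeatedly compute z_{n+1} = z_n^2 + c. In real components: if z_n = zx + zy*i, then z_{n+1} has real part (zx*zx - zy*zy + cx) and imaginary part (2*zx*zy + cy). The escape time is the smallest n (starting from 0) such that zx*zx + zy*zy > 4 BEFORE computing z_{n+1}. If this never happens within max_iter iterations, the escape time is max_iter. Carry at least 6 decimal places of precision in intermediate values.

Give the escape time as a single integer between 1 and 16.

Answer: 2

Derivation:
z_0 = 0 + 0i, c = 0.9790 + 1.2690i
Iter 1: z = 0.9790 + 1.2690i, |z|^2 = 2.5688
Iter 2: z = 0.3271 + 3.7537i, |z|^2 = 14.1973
Escaped at iteration 2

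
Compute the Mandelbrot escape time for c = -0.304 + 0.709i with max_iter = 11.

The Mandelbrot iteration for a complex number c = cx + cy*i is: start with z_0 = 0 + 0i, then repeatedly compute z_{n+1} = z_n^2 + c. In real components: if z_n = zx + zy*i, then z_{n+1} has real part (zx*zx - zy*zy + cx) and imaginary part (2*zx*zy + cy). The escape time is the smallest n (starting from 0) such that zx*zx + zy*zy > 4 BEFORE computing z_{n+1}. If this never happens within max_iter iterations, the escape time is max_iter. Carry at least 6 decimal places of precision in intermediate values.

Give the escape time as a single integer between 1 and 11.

Answer: 10

Derivation:
z_0 = 0 + 0i, c = -0.3040 + 0.7090i
Iter 1: z = -0.3040 + 0.7090i, |z|^2 = 0.5951
Iter 2: z = -0.7143 + 0.2779i, |z|^2 = 0.5874
Iter 3: z = 0.1289 + 0.3120i, |z|^2 = 0.1139
Iter 4: z = -0.3847 + 0.7894i, |z|^2 = 0.7712
Iter 5: z = -0.7792 + 0.1016i, |z|^2 = 0.6175
Iter 6: z = 0.2929 + 0.5507i, |z|^2 = 0.3890
Iter 7: z = -0.5215 + 1.0316i, |z|^2 = 1.3360
Iter 8: z = -1.0962 + -0.3668i, |z|^2 = 1.3362
Iter 9: z = 0.7630 + 1.5132i, |z|^2 = 2.8721
Iter 10: z = -2.0116 + 3.0183i, |z|^2 = 13.1566
Escaped at iteration 10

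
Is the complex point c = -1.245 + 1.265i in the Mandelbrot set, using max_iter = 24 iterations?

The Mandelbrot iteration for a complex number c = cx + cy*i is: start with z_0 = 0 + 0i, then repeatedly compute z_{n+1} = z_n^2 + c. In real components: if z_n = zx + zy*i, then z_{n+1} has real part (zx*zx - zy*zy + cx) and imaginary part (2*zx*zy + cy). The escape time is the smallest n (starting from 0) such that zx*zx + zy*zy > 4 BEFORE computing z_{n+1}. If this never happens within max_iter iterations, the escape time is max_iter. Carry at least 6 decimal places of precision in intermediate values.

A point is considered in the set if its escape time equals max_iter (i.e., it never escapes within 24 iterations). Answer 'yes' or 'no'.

Answer: no

Derivation:
z_0 = 0 + 0i, c = -1.2450 + 1.2650i
Iter 1: z = -1.2450 + 1.2650i, |z|^2 = 3.1502
Iter 2: z = -1.2952 + -1.8848i, |z|^2 = 5.2302
Escaped at iteration 2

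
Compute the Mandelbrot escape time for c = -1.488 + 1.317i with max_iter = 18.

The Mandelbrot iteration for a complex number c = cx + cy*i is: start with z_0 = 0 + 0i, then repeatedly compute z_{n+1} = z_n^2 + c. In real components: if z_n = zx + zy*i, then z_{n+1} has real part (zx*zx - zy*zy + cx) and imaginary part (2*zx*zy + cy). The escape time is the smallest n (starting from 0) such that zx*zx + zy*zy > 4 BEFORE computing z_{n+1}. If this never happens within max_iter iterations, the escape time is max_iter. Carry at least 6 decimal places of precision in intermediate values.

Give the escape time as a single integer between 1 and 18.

Answer: 2

Derivation:
z_0 = 0 + 0i, c = -1.4880 + 1.3170i
Iter 1: z = -1.4880 + 1.3170i, |z|^2 = 3.9486
Iter 2: z = -1.0083 + -2.6024i, |z|^2 = 7.7892
Escaped at iteration 2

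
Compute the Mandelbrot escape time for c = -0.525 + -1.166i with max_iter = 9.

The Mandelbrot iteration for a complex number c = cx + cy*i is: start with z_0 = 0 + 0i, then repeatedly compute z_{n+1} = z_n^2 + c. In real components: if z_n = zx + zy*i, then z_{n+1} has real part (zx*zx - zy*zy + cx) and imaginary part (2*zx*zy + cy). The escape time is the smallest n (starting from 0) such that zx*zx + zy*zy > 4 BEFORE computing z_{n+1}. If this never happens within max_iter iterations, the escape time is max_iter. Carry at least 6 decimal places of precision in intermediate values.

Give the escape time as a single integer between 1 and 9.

Answer: 3

Derivation:
z_0 = 0 + 0i, c = -0.5250 + -1.1660i
Iter 1: z = -0.5250 + -1.1660i, |z|^2 = 1.6352
Iter 2: z = -1.6089 + 0.0583i, |z|^2 = 2.5921
Iter 3: z = 2.0603 + -1.3536i, |z|^2 = 6.0769
Escaped at iteration 3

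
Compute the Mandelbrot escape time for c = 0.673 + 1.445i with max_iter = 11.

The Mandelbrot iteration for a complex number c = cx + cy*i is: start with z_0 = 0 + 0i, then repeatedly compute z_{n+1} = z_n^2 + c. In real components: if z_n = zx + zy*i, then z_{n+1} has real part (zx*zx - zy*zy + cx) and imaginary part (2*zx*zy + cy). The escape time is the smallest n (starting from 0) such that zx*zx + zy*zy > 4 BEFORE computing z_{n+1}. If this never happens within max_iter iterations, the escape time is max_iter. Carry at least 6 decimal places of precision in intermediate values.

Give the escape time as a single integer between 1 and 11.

z_0 = 0 + 0i, c = 0.6730 + 1.4450i
Iter 1: z = 0.6730 + 1.4450i, |z|^2 = 2.5410
Iter 2: z = -0.9621 + 3.3900i, |z|^2 = 12.4175
Escaped at iteration 2

Answer: 2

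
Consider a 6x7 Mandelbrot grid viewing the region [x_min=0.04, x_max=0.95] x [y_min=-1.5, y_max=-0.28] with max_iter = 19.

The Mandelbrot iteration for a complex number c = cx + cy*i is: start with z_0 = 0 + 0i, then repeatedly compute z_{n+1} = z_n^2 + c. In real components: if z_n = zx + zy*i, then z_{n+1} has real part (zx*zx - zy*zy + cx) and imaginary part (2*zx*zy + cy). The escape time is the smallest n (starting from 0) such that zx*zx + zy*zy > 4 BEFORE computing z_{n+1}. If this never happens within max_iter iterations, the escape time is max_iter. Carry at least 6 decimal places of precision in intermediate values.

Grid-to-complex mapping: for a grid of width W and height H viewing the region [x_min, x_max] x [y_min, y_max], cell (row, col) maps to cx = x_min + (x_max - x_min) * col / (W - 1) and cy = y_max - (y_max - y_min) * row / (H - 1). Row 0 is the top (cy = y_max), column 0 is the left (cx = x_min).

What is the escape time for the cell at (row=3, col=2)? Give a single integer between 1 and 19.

Answer: 3

Derivation:
z_0 = 0 + 0i, c = 0.4040 + -0.8900i
Iter 1: z = 0.4040 + -0.8900i, |z|^2 = 0.9553
Iter 2: z = -0.2249 + -1.6091i, |z|^2 = 2.6398
Iter 3: z = -2.1347 + -0.1663i, |z|^2 = 4.5846
Escaped at iteration 3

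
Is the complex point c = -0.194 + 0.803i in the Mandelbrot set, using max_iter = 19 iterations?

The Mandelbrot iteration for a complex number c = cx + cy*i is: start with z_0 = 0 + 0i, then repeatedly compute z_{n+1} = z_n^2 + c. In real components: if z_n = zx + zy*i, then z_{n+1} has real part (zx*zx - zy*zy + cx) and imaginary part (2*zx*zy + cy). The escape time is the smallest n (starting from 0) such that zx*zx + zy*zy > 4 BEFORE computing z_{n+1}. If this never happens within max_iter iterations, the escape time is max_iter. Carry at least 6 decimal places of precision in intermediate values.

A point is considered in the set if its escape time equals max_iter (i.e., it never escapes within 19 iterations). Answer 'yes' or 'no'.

z_0 = 0 + 0i, c = -0.1940 + 0.8030i
Iter 1: z = -0.1940 + 0.8030i, |z|^2 = 0.6824
Iter 2: z = -0.8012 + 0.4914i, |z|^2 = 0.8834
Iter 3: z = 0.2064 + 0.0155i, |z|^2 = 0.0428
Iter 4: z = -0.1517 + 0.8094i, |z|^2 = 0.6782
Iter 5: z = -0.8262 + 0.5575i, |z|^2 = 0.9933
Iter 6: z = 0.1777 + -0.1182i, |z|^2 = 0.0456
Iter 7: z = -0.1764 + 0.7610i, |z|^2 = 0.6102
Iter 8: z = -0.7420 + 0.5346i, |z|^2 = 0.8363
Iter 9: z = 0.0708 + 0.0097i, |z|^2 = 0.0051
Iter 10: z = -0.1891 + 0.8044i, |z|^2 = 0.6828
Iter 11: z = -0.8053 + 0.4988i, |z|^2 = 0.8973
Iter 12: z = 0.2056 + -0.0004i, |z|^2 = 0.0423
Iter 13: z = -0.1517 + 0.8028i, |z|^2 = 0.6676
Iter 14: z = -0.8155 + 0.5594i, |z|^2 = 0.9780
Iter 15: z = 0.1582 + -0.1094i, |z|^2 = 0.0370
Iter 16: z = -0.1809 + 0.7684i, |z|^2 = 0.6231
Iter 17: z = -0.7517 + 0.5249i, |z|^2 = 0.8406
Iter 18: z = 0.0954 + 0.0139i, |z|^2 = 0.0093
Did not escape in 19 iterations → in set

Answer: yes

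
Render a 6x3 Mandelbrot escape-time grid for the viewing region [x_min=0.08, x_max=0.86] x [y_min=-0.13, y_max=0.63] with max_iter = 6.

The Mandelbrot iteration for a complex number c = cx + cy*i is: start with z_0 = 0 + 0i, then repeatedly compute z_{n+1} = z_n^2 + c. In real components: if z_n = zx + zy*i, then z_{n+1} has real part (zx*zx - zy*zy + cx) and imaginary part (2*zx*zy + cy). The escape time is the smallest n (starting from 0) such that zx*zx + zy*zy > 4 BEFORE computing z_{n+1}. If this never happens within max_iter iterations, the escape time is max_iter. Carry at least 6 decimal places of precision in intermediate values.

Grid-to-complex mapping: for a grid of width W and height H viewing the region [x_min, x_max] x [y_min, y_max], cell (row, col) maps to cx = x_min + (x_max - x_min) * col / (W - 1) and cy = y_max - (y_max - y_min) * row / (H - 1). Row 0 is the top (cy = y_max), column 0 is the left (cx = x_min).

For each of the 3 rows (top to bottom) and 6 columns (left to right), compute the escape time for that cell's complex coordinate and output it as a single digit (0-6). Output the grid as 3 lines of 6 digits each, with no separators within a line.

(row=0, col=0): c = 0.0800 + 0.6300i → escape time 6
(row=0, col=1): c = 0.2360 + 0.6300i → escape time 6
(row=0, col=2): c = 0.3920 + 0.6300i → escape time 6
(row=0, col=3): c = 0.5480 + 0.6300i → escape time 3
(row=0, col=4): c = 0.7040 + 0.6300i → escape time 3
(row=0, col=5): c = 0.8600 + 0.6300i → escape time 2
(row=1, col=0): c = 0.0800 + 0.2500i → escape time 6
(row=1, col=1): c = 0.2360 + 0.2500i → escape time 6
(row=1, col=2): c = 0.3920 + 0.2500i → escape time 6
(row=1, col=3): c = 0.5480 + 0.2500i → escape time 4
(row=1, col=4): c = 0.7040 + 0.2500i → escape time 3
(row=1, col=5): c = 0.8600 + 0.2500i → escape time 3
(row=2, col=0): c = 0.0800 + -0.1300i → escape time 6
(row=2, col=1): c = 0.2360 + -0.1300i → escape time 6
(row=2, col=2): c = 0.3920 + -0.1300i → escape time 6
(row=2, col=3): c = 0.5480 + -0.1300i → escape time 4
(row=2, col=4): c = 0.7040 + -0.1300i → escape time 3
(row=2, col=5): c = 0.8600 + -0.1300i → escape time 3

Answer: 666332
666433
666433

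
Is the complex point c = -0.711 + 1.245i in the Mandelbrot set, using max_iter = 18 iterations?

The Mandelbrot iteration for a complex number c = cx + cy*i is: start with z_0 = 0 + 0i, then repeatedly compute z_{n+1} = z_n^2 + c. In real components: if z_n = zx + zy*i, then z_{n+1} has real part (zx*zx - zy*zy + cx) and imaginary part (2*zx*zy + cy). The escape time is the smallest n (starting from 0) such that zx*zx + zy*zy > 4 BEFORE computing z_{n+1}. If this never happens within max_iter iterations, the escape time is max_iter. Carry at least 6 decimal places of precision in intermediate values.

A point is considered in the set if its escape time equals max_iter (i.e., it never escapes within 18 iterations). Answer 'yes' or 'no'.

Answer: no

Derivation:
z_0 = 0 + 0i, c = -0.7110 + 1.2450i
Iter 1: z = -0.7110 + 1.2450i, |z|^2 = 2.0555
Iter 2: z = -1.7555 + -0.5254i, |z|^2 = 3.3578
Iter 3: z = 2.0948 + 3.0896i, |z|^2 = 13.9339
Escaped at iteration 3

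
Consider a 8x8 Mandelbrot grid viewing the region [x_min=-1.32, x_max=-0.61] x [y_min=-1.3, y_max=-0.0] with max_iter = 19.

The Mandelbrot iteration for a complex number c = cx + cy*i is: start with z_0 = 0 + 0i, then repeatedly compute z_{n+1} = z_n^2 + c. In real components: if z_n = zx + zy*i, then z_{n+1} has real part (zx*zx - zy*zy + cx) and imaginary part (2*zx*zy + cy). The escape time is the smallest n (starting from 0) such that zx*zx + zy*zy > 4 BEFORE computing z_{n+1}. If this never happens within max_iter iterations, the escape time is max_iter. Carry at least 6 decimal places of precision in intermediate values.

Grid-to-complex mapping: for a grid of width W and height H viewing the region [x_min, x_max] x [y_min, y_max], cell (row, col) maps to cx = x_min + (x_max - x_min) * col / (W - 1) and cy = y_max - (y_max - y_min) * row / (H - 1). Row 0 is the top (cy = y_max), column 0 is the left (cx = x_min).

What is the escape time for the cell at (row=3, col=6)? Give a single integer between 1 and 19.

z_0 = 0 + 0i, c = -0.7114 + -0.5571i
Iter 1: z = -0.7114 + -0.5571i, |z|^2 = 0.8165
Iter 2: z = -0.5157 + 0.2356i, |z|^2 = 0.3215
Iter 3: z = -0.5010 + -0.8001i, |z|^2 = 0.8912
Iter 4: z = -1.1007 + 0.2446i, |z|^2 = 1.2713
Iter 5: z = 0.4402 + -1.0955i, |z|^2 = 1.3939
Iter 6: z = -1.7177 + -1.5217i, |z|^2 = 5.2662
Escaped at iteration 6

Answer: 6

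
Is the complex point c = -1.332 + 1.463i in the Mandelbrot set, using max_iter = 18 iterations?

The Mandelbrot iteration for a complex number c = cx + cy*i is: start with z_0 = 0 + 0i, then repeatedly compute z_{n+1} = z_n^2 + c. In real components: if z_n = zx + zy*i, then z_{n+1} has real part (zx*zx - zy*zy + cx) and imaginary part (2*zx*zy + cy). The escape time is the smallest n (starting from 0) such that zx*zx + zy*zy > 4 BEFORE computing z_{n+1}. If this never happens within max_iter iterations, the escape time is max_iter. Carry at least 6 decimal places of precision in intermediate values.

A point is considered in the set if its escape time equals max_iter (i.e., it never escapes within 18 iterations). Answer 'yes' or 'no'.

z_0 = 0 + 0i, c = -1.3320 + 1.4630i
Iter 1: z = -1.3320 + 1.4630i, |z|^2 = 3.9146
Iter 2: z = -1.6981 + -2.4344i, |z|^2 = 8.8102
Escaped at iteration 2

Answer: no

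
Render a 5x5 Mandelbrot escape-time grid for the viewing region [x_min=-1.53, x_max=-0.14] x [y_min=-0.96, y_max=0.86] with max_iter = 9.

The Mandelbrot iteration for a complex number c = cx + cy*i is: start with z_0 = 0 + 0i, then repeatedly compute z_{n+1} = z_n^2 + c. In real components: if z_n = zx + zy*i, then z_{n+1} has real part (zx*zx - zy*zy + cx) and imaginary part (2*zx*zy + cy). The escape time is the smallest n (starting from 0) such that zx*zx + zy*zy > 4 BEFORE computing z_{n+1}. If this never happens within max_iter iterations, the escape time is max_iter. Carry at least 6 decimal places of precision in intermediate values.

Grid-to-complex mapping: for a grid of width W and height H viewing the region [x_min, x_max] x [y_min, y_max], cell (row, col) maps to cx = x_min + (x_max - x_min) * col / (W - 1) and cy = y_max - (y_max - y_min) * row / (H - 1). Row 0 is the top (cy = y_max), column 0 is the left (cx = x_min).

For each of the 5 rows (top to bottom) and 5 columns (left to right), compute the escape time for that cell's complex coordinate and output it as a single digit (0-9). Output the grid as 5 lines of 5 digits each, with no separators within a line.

(row=0, col=0): c = -1.5300 + 0.8600i → escape time 3
(row=0, col=1): c = -1.1825 + 0.8600i → escape time 3
(row=0, col=2): c = -0.8350 + 0.8600i → escape time 4
(row=0, col=3): c = -0.4875 + 0.8600i → escape time 5
(row=0, col=4): c = -0.1400 + 0.8600i → escape time 9
(row=1, col=0): c = -1.5300 + 0.4050i → escape time 4
(row=1, col=1): c = -1.1825 + 0.4050i → escape time 7
(row=1, col=2): c = -0.8350 + 0.4050i → escape time 7
(row=1, col=3): c = -0.4875 + 0.4050i → escape time 9
(row=1, col=4): c = -0.1400 + 0.4050i → escape time 9
(row=2, col=0): c = -1.5300 + -0.0500i → escape time 8
(row=2, col=1): c = -1.1825 + -0.0500i → escape time 9
(row=2, col=2): c = -0.8350 + -0.0500i → escape time 9
(row=2, col=3): c = -0.4875 + -0.0500i → escape time 9
(row=2, col=4): c = -0.1400 + -0.0500i → escape time 9
(row=3, col=0): c = -1.5300 + -0.5050i → escape time 3
(row=3, col=1): c = -1.1825 + -0.5050i → escape time 5
(row=3, col=2): c = -0.8350 + -0.5050i → escape time 6
(row=3, col=3): c = -0.4875 + -0.5050i → escape time 9
(row=3, col=4): c = -0.1400 + -0.5050i → escape time 9
(row=4, col=0): c = -1.5300 + -0.9600i → escape time 3
(row=4, col=1): c = -1.1825 + -0.9600i → escape time 3
(row=4, col=2): c = -0.8350 + -0.9600i → escape time 3
(row=4, col=3): c = -0.4875 + -0.9600i → escape time 4
(row=4, col=4): c = -0.1400 + -0.9600i → escape time 9

Answer: 33459
47799
89999
35699
33349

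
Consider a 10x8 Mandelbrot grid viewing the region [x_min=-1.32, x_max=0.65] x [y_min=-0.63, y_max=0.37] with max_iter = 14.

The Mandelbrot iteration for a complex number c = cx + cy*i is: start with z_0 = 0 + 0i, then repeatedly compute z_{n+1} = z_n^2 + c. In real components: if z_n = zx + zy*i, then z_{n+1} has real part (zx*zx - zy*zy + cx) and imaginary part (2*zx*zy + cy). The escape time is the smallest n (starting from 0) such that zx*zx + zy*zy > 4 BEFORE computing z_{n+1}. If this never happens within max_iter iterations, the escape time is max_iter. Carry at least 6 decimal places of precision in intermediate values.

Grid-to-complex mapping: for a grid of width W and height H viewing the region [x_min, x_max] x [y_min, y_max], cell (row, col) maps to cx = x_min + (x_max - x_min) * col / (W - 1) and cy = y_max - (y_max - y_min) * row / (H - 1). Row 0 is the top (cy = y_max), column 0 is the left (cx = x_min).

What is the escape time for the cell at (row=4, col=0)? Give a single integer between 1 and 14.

z_0 = 0 + 0i, c = -1.3200 + -0.2014i
Iter 1: z = -1.3200 + -0.2014i, |z|^2 = 1.7830
Iter 2: z = 0.3818 + 0.3303i, |z|^2 = 0.2549
Iter 3: z = -1.2833 + 0.0508i, |z|^2 = 1.6495
Iter 4: z = 0.3244 + -0.3319i, |z|^2 = 0.2154
Iter 5: z = -1.3250 + -0.4168i, |z|^2 = 1.9292
Iter 6: z = 0.2618 + 0.9029i, |z|^2 = 0.8838
Iter 7: z = -2.0667 + 0.2714i, |z|^2 = 4.3450
Escaped at iteration 7

Answer: 7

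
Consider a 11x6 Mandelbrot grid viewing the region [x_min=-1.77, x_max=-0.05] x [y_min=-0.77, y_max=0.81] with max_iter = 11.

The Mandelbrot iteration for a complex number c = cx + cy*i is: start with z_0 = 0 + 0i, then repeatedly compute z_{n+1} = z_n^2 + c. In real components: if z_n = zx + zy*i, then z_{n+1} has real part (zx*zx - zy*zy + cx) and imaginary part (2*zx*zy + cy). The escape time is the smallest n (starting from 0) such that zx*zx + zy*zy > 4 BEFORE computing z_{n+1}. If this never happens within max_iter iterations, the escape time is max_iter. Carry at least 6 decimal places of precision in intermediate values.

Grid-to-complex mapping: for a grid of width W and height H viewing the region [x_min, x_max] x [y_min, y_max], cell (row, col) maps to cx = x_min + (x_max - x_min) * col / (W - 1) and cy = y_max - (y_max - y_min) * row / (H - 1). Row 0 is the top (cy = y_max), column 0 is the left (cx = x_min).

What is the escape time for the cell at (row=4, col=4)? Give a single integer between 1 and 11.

Answer: 5

Derivation:
z_0 = 0 + 0i, c = -1.0820 + -0.4540i
Iter 1: z = -1.0820 + -0.4540i, |z|^2 = 1.3768
Iter 2: z = -0.1174 + 0.5285i, |z|^2 = 0.2930
Iter 3: z = -1.3475 + -0.5781i, |z|^2 = 2.1499
Iter 4: z = 0.3995 + 1.1039i, |z|^2 = 1.3782
Iter 5: z = -2.1409 + 0.4281i, |z|^2 = 4.7669
Escaped at iteration 5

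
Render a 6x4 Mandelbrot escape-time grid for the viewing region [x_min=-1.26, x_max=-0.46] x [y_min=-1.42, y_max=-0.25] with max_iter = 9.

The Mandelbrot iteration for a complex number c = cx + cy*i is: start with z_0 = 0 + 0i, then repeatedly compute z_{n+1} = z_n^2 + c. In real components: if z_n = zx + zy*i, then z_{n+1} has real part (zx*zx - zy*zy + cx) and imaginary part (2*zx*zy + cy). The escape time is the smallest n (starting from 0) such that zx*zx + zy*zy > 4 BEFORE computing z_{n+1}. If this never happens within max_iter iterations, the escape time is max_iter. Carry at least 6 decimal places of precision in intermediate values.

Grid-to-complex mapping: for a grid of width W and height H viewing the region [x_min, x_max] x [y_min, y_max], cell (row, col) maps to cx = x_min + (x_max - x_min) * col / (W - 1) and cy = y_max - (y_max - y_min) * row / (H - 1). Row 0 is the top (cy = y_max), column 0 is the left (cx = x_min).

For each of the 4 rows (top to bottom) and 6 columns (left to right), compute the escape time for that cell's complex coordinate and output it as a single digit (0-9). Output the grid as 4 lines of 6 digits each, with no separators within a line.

Answer: 999999
344599
333344
222222

Derivation:
(row=0, col=0): c = -1.2600 + -0.2500i → escape time 9
(row=0, col=1): c = -1.1000 + -0.2500i → escape time 9
(row=0, col=2): c = -0.9400 + -0.2500i → escape time 9
(row=0, col=3): c = -0.7800 + -0.2500i → escape time 9
(row=0, col=4): c = -0.6200 + -0.2500i → escape time 9
(row=0, col=5): c = -0.4600 + -0.2500i → escape time 9
(row=1, col=0): c = -1.2600 + -0.6400i → escape time 3
(row=1, col=1): c = -1.1000 + -0.6400i → escape time 4
(row=1, col=2): c = -0.9400 + -0.6400i → escape time 4
(row=1, col=3): c = -0.7800 + -0.6400i → escape time 5
(row=1, col=4): c = -0.6200 + -0.6400i → escape time 9
(row=1, col=5): c = -0.4600 + -0.6400i → escape time 9
(row=2, col=0): c = -1.2600 + -1.0300i → escape time 3
(row=2, col=1): c = -1.1000 + -1.0300i → escape time 3
(row=2, col=2): c = -0.9400 + -1.0300i → escape time 3
(row=2, col=3): c = -0.7800 + -1.0300i → escape time 3
(row=2, col=4): c = -0.6200 + -1.0300i → escape time 4
(row=2, col=5): c = -0.4600 + -1.0300i → escape time 4
(row=3, col=0): c = -1.2600 + -1.4200i → escape time 2
(row=3, col=1): c = -1.1000 + -1.4200i → escape time 2
(row=3, col=2): c = -0.9400 + -1.4200i → escape time 2
(row=3, col=3): c = -0.7800 + -1.4200i → escape time 2
(row=3, col=4): c = -0.6200 + -1.4200i → escape time 2
(row=3, col=5): c = -0.4600 + -1.4200i → escape time 2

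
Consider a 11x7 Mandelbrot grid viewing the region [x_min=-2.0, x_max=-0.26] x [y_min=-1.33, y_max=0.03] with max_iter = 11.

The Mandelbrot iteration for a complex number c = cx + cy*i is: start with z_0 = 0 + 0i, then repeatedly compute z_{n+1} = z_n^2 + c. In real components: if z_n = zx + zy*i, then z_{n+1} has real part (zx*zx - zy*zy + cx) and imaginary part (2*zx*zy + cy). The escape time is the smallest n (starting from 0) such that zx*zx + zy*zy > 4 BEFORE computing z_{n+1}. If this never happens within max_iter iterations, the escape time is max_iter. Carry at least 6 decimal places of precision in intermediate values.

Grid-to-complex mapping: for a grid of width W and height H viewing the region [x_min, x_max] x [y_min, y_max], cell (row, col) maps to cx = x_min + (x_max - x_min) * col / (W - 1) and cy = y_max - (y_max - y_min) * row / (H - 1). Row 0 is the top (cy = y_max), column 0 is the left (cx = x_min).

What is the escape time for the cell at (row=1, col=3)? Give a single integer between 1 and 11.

z_0 = 0 + 0i, c = -1.4780 + -0.1967i
Iter 1: z = -1.4780 + -0.1967i, |z|^2 = 2.2232
Iter 2: z = 0.6678 + 0.3847i, |z|^2 = 0.5939
Iter 3: z = -1.1800 + 0.3171i, |z|^2 = 1.4930
Iter 4: z = -0.1861 + -0.9451i, |z|^2 = 0.9278
Iter 5: z = -2.3365 + 0.1551i, |z|^2 = 5.4834
Escaped at iteration 5

Answer: 5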